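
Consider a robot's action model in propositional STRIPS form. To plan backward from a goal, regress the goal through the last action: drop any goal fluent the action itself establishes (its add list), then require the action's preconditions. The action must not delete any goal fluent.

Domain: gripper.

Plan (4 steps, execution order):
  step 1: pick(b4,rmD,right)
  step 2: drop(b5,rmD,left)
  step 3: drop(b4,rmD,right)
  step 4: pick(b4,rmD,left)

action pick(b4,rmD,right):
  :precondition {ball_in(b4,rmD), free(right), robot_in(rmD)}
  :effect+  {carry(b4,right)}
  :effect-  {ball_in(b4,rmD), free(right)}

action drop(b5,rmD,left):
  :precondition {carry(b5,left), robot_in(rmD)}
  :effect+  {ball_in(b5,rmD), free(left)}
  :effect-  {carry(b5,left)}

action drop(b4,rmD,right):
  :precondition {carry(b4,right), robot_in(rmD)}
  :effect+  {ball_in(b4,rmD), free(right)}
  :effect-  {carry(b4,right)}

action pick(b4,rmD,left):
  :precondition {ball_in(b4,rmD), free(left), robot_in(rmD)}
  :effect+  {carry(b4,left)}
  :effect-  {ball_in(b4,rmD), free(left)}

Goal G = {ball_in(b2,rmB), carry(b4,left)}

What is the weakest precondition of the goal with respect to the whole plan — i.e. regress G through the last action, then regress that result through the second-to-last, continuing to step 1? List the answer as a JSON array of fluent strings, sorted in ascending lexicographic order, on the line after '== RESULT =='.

Regress step by step:
  through step 4 (pick(b4,rmD,left)): drop {carry(b4,left)}, keep {ball_in(b2,rmB)}, require {ball_in(b4,rmD), free(left), robot_in(rmD)}
    → {ball_in(b2,rmB), ball_in(b4,rmD), free(left), robot_in(rmD)}
  through step 3 (drop(b4,rmD,right)): drop {ball_in(b4,rmD)}, keep {ball_in(b2,rmB), free(left), robot_in(rmD)}, require {carry(b4,right), robot_in(rmD)}
    → {ball_in(b2,rmB), carry(b4,right), free(left), robot_in(rmD)}
  through step 2 (drop(b5,rmD,left)): drop {free(left)}, keep {ball_in(b2,rmB), carry(b4,right), robot_in(rmD)}, require {carry(b5,left), robot_in(rmD)}
    → {ball_in(b2,rmB), carry(b4,right), carry(b5,left), robot_in(rmD)}
  through step 1 (pick(b4,rmD,right)): drop {carry(b4,right)}, keep {ball_in(b2,rmB), carry(b5,left), robot_in(rmD)}, require {ball_in(b4,rmD), free(right), robot_in(rmD)}
    → {ball_in(b2,rmB), ball_in(b4,rmD), carry(b5,left), free(right), robot_in(rmD)}

== RESULT ==
["ball_in(b2,rmB)", "ball_in(b4,rmD)", "carry(b5,left)", "free(right)", "robot_in(rmD)"]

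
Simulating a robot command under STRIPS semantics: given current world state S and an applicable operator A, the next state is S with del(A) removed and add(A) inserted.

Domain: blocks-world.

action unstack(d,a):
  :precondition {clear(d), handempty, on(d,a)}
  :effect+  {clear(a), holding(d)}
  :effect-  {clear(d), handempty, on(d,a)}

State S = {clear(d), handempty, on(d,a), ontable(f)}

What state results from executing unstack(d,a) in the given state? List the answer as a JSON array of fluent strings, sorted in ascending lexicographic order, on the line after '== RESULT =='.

Compute (S \ del) ∪ add:
  pre ⊆ S: {clear(d), handempty, on(d,a)} ⊆ S  — applicable
  S \ del = {ontable(f)}
  ∪ add   = {clear(a), holding(d), ontable(f)}

== RESULT ==
["clear(a)", "holding(d)", "ontable(f)"]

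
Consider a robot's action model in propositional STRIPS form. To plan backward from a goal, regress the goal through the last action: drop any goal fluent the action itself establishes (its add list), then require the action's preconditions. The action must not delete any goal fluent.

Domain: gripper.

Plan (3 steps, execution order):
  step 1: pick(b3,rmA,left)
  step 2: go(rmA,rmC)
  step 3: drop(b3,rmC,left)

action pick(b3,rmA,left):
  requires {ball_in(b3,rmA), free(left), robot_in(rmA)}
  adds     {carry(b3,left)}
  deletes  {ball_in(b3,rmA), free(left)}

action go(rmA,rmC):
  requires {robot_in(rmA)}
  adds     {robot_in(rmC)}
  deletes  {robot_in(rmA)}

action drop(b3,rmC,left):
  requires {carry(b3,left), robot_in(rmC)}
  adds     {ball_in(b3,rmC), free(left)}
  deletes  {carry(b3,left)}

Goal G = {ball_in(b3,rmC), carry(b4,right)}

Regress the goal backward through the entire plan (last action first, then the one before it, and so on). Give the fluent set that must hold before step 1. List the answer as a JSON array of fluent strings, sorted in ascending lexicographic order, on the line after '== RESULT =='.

Work backward from the goal:
  through step 3 (drop(b3,rmC,left)): drop {ball_in(b3,rmC)}, keep {carry(b4,right)}, require {carry(b3,left), robot_in(rmC)}
    → {carry(b3,left), carry(b4,right), robot_in(rmC)}
  through step 2 (go(rmA,rmC)): drop {robot_in(rmC)}, keep {carry(b3,left), carry(b4,right)}, require {robot_in(rmA)}
    → {carry(b3,left), carry(b4,right), robot_in(rmA)}
  through step 1 (pick(b3,rmA,left)): drop {carry(b3,left)}, keep {carry(b4,right), robot_in(rmA)}, require {ball_in(b3,rmA), free(left), robot_in(rmA)}
    → {ball_in(b3,rmA), carry(b4,right), free(left), robot_in(rmA)}

== RESULT ==
["ball_in(b3,rmA)", "carry(b4,right)", "free(left)", "robot_in(rmA)"]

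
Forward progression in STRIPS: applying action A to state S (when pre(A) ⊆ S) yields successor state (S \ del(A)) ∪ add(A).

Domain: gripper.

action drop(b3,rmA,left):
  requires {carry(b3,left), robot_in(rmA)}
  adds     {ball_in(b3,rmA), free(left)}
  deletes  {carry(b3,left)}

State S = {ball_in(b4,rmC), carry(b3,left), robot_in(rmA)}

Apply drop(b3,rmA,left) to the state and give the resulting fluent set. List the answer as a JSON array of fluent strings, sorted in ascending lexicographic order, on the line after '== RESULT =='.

Progress:
  pre ⊆ S: {carry(b3,left), robot_in(rmA)} ⊆ S  — applicable
  S \ del = {ball_in(b4,rmC), robot_in(rmA)}
  ∪ add   = {ball_in(b3,rmA), ball_in(b4,rmC), free(left), robot_in(rmA)}

== RESULT ==
["ball_in(b3,rmA)", "ball_in(b4,rmC)", "free(left)", "robot_in(rmA)"]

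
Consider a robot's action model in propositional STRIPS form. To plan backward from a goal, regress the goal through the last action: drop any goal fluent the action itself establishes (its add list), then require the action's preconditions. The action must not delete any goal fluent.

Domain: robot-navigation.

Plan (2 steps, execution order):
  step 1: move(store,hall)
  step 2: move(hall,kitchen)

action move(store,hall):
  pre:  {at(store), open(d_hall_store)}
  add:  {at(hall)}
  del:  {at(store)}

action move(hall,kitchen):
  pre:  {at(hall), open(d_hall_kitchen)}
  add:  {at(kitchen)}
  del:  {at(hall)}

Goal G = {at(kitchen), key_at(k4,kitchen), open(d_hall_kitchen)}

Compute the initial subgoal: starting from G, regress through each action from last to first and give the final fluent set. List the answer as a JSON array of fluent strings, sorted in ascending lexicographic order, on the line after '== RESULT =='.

Work backward from the goal:
  through step 2 (move(hall,kitchen)): drop {at(kitchen)}, keep {key_at(k4,kitchen), open(d_hall_kitchen)}, require {at(hall), open(d_hall_kitchen)}
    → {at(hall), key_at(k4,kitchen), open(d_hall_kitchen)}
  through step 1 (move(store,hall)): drop {at(hall)}, keep {key_at(k4,kitchen), open(d_hall_kitchen)}, require {at(store), open(d_hall_store)}
    → {at(store), key_at(k4,kitchen), open(d_hall_kitchen), open(d_hall_store)}

== RESULT ==
["at(store)", "key_at(k4,kitchen)", "open(d_hall_kitchen)", "open(d_hall_store)"]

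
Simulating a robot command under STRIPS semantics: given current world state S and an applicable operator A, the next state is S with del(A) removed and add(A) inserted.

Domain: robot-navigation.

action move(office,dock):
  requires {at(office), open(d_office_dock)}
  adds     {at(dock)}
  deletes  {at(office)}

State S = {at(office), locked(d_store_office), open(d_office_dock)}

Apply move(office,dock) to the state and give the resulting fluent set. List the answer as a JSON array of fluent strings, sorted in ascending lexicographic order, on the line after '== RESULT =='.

Progress:
  pre ⊆ S: {at(office), open(d_office_dock)} ⊆ S  — applicable
  S \ del = {locked(d_store_office), open(d_office_dock)}
  ∪ add   = {at(dock), locked(d_store_office), open(d_office_dock)}

== RESULT ==
["at(dock)", "locked(d_store_office)", "open(d_office_dock)"]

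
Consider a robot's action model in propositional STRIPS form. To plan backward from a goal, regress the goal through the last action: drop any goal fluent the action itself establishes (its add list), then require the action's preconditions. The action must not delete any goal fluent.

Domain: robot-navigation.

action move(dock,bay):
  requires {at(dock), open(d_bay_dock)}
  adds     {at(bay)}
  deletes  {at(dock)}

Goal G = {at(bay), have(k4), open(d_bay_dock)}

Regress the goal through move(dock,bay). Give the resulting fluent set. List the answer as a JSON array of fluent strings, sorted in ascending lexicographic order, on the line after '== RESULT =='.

Compute (G \ add) ∪ pre:
  G ∩ del = {}  (empty — regression defined)
  G \ add = {at(bay), have(k4), open(d_bay_dock)} \ {at(bay)} = {have(k4), open(d_bay_dock)}
  ∪ pre   = {have(k4), open(d_bay_dock)} ∪ {at(dock), open(d_bay_dock)}
          = {at(dock), have(k4), open(d_bay_dock)}

== RESULT ==
["at(dock)", "have(k4)", "open(d_bay_dock)"]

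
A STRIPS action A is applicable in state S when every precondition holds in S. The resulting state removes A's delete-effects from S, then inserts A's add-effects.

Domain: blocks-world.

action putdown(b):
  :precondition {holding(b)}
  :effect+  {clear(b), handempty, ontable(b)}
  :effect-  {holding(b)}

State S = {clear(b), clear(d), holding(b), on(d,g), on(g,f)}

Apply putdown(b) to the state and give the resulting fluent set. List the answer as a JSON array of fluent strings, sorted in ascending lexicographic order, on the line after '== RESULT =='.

Compute (S \ del) ∪ add:
  pre ⊆ S: {holding(b)} ⊆ S  — applicable
  S \ del = {clear(b), clear(d), on(d,g), on(g,f)}
  ∪ add   = {clear(b), clear(d), handempty, on(d,g), on(g,f), ontable(b)}

== RESULT ==
["clear(b)", "clear(d)", "handempty", "on(d,g)", "on(g,f)", "ontable(b)"]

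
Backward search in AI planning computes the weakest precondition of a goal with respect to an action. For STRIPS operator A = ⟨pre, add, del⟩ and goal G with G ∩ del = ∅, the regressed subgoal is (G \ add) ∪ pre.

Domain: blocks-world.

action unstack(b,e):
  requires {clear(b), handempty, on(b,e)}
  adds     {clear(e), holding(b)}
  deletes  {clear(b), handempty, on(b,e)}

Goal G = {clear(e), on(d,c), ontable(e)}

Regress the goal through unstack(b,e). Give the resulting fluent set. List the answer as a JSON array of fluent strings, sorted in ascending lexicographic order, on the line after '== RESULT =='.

Compute (G \ add) ∪ pre:
  G ∩ del = {}  (empty — regression defined)
  G \ add = {clear(e), on(d,c), ontable(e)} \ {clear(e), holding(b)} = {on(d,c), ontable(e)}
  ∪ pre   = {on(d,c), ontable(e)} ∪ {clear(b), handempty, on(b,e)}
          = {clear(b), handempty, on(b,e), on(d,c), ontable(e)}

== RESULT ==
["clear(b)", "handempty", "on(b,e)", "on(d,c)", "ontable(e)"]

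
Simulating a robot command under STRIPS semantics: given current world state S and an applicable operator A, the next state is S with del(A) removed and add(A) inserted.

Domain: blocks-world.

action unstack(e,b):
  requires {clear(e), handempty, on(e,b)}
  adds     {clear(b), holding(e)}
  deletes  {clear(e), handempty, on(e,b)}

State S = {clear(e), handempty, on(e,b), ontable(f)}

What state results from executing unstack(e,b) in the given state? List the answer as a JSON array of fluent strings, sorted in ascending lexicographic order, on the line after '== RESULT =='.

Compute (S \ del) ∪ add:
  pre ⊆ S: {clear(e), handempty, on(e,b)} ⊆ S  — applicable
  S \ del = {ontable(f)}
  ∪ add   = {clear(b), holding(e), ontable(f)}

== RESULT ==
["clear(b)", "holding(e)", "ontable(f)"]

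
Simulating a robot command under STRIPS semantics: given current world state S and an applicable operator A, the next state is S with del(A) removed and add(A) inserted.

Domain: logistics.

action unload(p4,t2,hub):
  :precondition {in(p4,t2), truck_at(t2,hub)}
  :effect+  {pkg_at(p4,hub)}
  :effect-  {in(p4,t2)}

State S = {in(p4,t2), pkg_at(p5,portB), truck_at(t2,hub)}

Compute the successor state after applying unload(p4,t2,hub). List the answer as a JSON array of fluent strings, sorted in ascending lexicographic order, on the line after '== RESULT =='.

Progress:
  pre ⊆ S: {in(p4,t2), truck_at(t2,hub)} ⊆ S  — applicable
  S \ del = {pkg_at(p5,portB), truck_at(t2,hub)}
  ∪ add   = {pkg_at(p4,hub), pkg_at(p5,portB), truck_at(t2,hub)}

== RESULT ==
["pkg_at(p4,hub)", "pkg_at(p5,portB)", "truck_at(t2,hub)"]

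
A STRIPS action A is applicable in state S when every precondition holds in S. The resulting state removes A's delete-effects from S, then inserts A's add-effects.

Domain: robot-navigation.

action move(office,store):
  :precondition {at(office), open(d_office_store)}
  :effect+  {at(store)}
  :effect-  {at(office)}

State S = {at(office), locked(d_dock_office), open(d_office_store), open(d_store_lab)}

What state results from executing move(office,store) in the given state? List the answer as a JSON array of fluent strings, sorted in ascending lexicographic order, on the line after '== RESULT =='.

Progress:
  pre ⊆ S: {at(office), open(d_office_store)} ⊆ S  — applicable
  S \ del = {locked(d_dock_office), open(d_office_store), open(d_store_lab)}
  ∪ add   = {at(store), locked(d_dock_office), open(d_office_store), open(d_store_lab)}

== RESULT ==
["at(store)", "locked(d_dock_office)", "open(d_office_store)", "open(d_store_lab)"]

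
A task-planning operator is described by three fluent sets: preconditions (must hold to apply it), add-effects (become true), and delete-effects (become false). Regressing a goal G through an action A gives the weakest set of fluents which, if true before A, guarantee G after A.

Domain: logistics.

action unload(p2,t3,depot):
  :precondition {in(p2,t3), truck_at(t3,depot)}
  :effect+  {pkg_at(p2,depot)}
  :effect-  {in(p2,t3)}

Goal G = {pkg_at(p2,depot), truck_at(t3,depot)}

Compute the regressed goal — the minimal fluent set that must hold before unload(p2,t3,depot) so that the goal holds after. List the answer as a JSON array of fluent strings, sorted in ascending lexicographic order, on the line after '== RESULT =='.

Regress:
  G ∩ del = {}  (empty — regression defined)
  G \ add = {pkg_at(p2,depot), truck_at(t3,depot)} \ {pkg_at(p2,depot)} = {truck_at(t3,depot)}
  ∪ pre   = {truck_at(t3,depot)} ∪ {in(p2,t3), truck_at(t3,depot)}
          = {in(p2,t3), truck_at(t3,depot)}

== RESULT ==
["in(p2,t3)", "truck_at(t3,depot)"]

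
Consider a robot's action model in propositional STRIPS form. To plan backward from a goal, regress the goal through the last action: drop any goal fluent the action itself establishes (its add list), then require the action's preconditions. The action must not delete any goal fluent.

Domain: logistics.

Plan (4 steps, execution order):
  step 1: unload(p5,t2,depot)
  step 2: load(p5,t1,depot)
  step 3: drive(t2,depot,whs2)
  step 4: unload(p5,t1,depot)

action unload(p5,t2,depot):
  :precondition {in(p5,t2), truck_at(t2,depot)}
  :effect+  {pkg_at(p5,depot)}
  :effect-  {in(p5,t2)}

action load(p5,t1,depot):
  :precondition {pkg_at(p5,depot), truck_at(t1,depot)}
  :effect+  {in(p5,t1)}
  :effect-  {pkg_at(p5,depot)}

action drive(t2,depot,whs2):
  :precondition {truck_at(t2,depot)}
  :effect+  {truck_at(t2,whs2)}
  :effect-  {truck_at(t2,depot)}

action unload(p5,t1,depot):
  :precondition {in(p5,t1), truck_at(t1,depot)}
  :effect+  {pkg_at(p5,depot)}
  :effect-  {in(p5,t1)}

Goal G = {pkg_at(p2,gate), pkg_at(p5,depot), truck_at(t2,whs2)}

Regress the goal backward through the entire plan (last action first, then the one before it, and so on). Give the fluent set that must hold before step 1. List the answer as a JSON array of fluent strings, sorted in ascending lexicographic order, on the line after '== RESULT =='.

Regress step by step:
  through step 4 (unload(p5,t1,depot)): drop {pkg_at(p5,depot)}, keep {pkg_at(p2,gate), truck_at(t2,whs2)}, require {in(p5,t1), truck_at(t1,depot)}
    → {in(p5,t1), pkg_at(p2,gate), truck_at(t1,depot), truck_at(t2,whs2)}
  through step 3 (drive(t2,depot,whs2)): drop {truck_at(t2,whs2)}, keep {in(p5,t1), pkg_at(p2,gate), truck_at(t1,depot)}, require {truck_at(t2,depot)}
    → {in(p5,t1), pkg_at(p2,gate), truck_at(t1,depot), truck_at(t2,depot)}
  through step 2 (load(p5,t1,depot)): drop {in(p5,t1)}, keep {pkg_at(p2,gate), truck_at(t1,depot), truck_at(t2,depot)}, require {pkg_at(p5,depot), truck_at(t1,depot)}
    → {pkg_at(p2,gate), pkg_at(p5,depot), truck_at(t1,depot), truck_at(t2,depot)}
  through step 1 (unload(p5,t2,depot)): drop {pkg_at(p5,depot)}, keep {pkg_at(p2,gate), truck_at(t1,depot), truck_at(t2,depot)}, require {in(p5,t2), truck_at(t2,depot)}
    → {in(p5,t2), pkg_at(p2,gate), truck_at(t1,depot), truck_at(t2,depot)}

== RESULT ==
["in(p5,t2)", "pkg_at(p2,gate)", "truck_at(t1,depot)", "truck_at(t2,depot)"]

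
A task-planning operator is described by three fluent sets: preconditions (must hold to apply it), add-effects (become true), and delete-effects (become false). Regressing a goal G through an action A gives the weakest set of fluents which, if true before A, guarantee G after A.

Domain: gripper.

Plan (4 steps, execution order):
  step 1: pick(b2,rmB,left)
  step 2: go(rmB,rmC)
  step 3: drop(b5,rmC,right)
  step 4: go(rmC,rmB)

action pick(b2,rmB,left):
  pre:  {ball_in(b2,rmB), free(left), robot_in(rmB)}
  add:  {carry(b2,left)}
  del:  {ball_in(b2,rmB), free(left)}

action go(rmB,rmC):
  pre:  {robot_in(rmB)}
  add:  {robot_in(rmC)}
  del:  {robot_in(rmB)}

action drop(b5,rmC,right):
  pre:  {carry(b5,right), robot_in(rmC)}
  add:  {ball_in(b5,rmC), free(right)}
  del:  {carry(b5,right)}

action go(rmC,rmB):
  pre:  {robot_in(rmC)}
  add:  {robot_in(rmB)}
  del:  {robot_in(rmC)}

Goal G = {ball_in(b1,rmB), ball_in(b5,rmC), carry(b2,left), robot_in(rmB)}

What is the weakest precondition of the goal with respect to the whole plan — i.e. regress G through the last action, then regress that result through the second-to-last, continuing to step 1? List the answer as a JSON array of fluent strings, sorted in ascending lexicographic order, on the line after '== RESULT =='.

Regress step by step:
  through step 4 (go(rmC,rmB)): drop {robot_in(rmB)}, keep {ball_in(b1,rmB), ball_in(b5,rmC), carry(b2,left)}, require {robot_in(rmC)}
    → {ball_in(b1,rmB), ball_in(b5,rmC), carry(b2,left), robot_in(rmC)}
  through step 3 (drop(b5,rmC,right)): drop {ball_in(b5,rmC)}, keep {ball_in(b1,rmB), carry(b2,left), robot_in(rmC)}, require {carry(b5,right), robot_in(rmC)}
    → {ball_in(b1,rmB), carry(b2,left), carry(b5,right), robot_in(rmC)}
  through step 2 (go(rmB,rmC)): drop {robot_in(rmC)}, keep {ball_in(b1,rmB), carry(b2,left), carry(b5,right)}, require {robot_in(rmB)}
    → {ball_in(b1,rmB), carry(b2,left), carry(b5,right), robot_in(rmB)}
  through step 1 (pick(b2,rmB,left)): drop {carry(b2,left)}, keep {ball_in(b1,rmB), carry(b5,right), robot_in(rmB)}, require {ball_in(b2,rmB), free(left), robot_in(rmB)}
    → {ball_in(b1,rmB), ball_in(b2,rmB), carry(b5,right), free(left), robot_in(rmB)}

== RESULT ==
["ball_in(b1,rmB)", "ball_in(b2,rmB)", "carry(b5,right)", "free(left)", "robot_in(rmB)"]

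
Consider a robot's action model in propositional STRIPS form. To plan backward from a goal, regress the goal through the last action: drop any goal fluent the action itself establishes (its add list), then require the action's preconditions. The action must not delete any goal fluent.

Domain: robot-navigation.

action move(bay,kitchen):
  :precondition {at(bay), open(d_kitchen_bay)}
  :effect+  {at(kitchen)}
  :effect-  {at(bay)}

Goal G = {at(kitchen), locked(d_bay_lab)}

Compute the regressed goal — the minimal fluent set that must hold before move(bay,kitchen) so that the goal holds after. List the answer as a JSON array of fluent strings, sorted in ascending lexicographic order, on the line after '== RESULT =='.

Regress:
  G ∩ del = {}  (empty — regression defined)
  G \ add = {at(kitchen), locked(d_bay_lab)} \ {at(kitchen)} = {locked(d_bay_lab)}
  ∪ pre   = {locked(d_bay_lab)} ∪ {at(bay), open(d_kitchen_bay)}
          = {at(bay), locked(d_bay_lab), open(d_kitchen_bay)}

== RESULT ==
["at(bay)", "locked(d_bay_lab)", "open(d_kitchen_bay)"]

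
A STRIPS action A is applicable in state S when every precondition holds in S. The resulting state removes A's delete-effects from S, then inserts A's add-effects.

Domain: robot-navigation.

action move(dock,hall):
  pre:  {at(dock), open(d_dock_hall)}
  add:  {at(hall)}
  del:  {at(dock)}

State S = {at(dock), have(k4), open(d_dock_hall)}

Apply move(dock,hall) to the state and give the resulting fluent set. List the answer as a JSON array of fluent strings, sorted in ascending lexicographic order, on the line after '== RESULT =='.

Compute (S \ del) ∪ add:
  pre ⊆ S: {at(dock), open(d_dock_hall)} ⊆ S  — applicable
  S \ del = {have(k4), open(d_dock_hall)}
  ∪ add   = {at(hall), have(k4), open(d_dock_hall)}

== RESULT ==
["at(hall)", "have(k4)", "open(d_dock_hall)"]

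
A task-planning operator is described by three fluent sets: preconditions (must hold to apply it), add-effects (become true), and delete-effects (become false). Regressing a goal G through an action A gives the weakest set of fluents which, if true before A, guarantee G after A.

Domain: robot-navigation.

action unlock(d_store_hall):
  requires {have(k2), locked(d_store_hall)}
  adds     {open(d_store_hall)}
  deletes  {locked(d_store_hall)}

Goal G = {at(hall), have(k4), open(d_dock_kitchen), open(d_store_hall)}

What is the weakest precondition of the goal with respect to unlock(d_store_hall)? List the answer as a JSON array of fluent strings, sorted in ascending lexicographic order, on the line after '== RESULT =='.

Regress:
  G ∩ del = {}  (empty — regression defined)
  G \ add = {at(hall), have(k4), open(d_dock_kitchen), open(d_store_hall)} \ {open(d_store_hall)} = {at(hall), have(k4), open(d_dock_kitchen)}
  ∪ pre   = {at(hall), have(k4), open(d_dock_kitchen)} ∪ {have(k2), locked(d_store_hall)}
          = {at(hall), have(k2), have(k4), locked(d_store_hall), open(d_dock_kitchen)}

== RESULT ==
["at(hall)", "have(k2)", "have(k4)", "locked(d_store_hall)", "open(d_dock_kitchen)"]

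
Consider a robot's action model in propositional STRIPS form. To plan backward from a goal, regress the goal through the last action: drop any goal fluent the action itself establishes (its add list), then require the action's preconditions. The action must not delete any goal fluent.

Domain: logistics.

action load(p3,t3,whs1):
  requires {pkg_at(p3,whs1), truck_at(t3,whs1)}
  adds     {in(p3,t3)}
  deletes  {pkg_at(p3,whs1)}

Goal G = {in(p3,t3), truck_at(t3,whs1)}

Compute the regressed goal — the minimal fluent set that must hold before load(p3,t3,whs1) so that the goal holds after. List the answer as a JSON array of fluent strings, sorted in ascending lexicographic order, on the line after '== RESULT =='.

Regress:
  G ∩ del = {}  (empty — regression defined)
  G \ add = {in(p3,t3), truck_at(t3,whs1)} \ {in(p3,t3)} = {truck_at(t3,whs1)}
  ∪ pre   = {truck_at(t3,whs1)} ∪ {pkg_at(p3,whs1), truck_at(t3,whs1)}
          = {pkg_at(p3,whs1), truck_at(t3,whs1)}

== RESULT ==
["pkg_at(p3,whs1)", "truck_at(t3,whs1)"]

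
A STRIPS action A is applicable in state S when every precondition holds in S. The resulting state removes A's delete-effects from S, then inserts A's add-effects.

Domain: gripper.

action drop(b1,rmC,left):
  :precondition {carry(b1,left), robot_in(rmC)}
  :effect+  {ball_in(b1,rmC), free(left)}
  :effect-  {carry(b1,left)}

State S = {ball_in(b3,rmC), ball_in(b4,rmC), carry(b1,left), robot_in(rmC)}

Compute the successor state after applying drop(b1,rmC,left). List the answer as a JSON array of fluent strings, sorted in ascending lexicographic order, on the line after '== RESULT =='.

Progress:
  pre ⊆ S: {carry(b1,left), robot_in(rmC)} ⊆ S  — applicable
  S \ del = {ball_in(b3,rmC), ball_in(b4,rmC), robot_in(rmC)}
  ∪ add   = {ball_in(b1,rmC), ball_in(b3,rmC), ball_in(b4,rmC), free(left), robot_in(rmC)}

== RESULT ==
["ball_in(b1,rmC)", "ball_in(b3,rmC)", "ball_in(b4,rmC)", "free(left)", "robot_in(rmC)"]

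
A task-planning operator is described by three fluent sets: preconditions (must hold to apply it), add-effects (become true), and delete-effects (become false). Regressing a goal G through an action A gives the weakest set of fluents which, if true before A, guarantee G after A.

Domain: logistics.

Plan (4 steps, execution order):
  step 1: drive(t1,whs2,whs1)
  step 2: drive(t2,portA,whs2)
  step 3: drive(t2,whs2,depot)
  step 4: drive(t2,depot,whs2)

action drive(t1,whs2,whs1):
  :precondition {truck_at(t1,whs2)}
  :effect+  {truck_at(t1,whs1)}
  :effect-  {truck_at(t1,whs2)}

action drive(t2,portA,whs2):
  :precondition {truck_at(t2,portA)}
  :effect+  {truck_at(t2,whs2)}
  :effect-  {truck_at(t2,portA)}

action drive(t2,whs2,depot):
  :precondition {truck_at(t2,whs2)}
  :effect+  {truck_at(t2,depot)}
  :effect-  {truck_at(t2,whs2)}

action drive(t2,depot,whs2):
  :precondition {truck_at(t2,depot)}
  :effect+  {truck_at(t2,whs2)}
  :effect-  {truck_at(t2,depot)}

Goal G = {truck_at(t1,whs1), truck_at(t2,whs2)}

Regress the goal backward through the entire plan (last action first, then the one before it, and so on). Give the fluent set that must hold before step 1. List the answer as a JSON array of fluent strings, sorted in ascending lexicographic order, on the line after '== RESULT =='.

Work backward from the goal:
  through step 4 (drive(t2,depot,whs2)): drop {truck_at(t2,whs2)}, keep {truck_at(t1,whs1)}, require {truck_at(t2,depot)}
    → {truck_at(t1,whs1), truck_at(t2,depot)}
  through step 3 (drive(t2,whs2,depot)): drop {truck_at(t2,depot)}, keep {truck_at(t1,whs1)}, require {truck_at(t2,whs2)}
    → {truck_at(t1,whs1), truck_at(t2,whs2)}
  through step 2 (drive(t2,portA,whs2)): drop {truck_at(t2,whs2)}, keep {truck_at(t1,whs1)}, require {truck_at(t2,portA)}
    → {truck_at(t1,whs1), truck_at(t2,portA)}
  through step 1 (drive(t1,whs2,whs1)): drop {truck_at(t1,whs1)}, keep {truck_at(t2,portA)}, require {truck_at(t1,whs2)}
    → {truck_at(t1,whs2), truck_at(t2,portA)}

== RESULT ==
["truck_at(t1,whs2)", "truck_at(t2,portA)"]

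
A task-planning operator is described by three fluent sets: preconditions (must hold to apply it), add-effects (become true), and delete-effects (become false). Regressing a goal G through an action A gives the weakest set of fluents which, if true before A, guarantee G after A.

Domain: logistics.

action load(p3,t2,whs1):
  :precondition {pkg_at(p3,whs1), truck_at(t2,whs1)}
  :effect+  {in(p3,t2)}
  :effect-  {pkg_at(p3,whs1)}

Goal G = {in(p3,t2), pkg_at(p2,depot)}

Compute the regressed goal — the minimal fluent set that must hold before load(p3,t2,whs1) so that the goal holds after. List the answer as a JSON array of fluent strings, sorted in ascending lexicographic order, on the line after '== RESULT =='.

Regress:
  G ∩ del = {}  (empty — regression defined)
  G \ add = {in(p3,t2), pkg_at(p2,depot)} \ {in(p3,t2)} = {pkg_at(p2,depot)}
  ∪ pre   = {pkg_at(p2,depot)} ∪ {pkg_at(p3,whs1), truck_at(t2,whs1)}
          = {pkg_at(p2,depot), pkg_at(p3,whs1), truck_at(t2,whs1)}

== RESULT ==
["pkg_at(p2,depot)", "pkg_at(p3,whs1)", "truck_at(t2,whs1)"]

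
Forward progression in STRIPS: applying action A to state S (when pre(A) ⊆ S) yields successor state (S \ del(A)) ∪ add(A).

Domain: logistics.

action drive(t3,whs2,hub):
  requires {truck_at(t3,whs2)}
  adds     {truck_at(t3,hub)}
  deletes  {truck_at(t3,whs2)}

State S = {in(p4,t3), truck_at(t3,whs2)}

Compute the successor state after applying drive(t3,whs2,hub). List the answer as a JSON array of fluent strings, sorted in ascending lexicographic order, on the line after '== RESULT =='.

Compute (S \ del) ∪ add:
  pre ⊆ S: {truck_at(t3,whs2)} ⊆ S  — applicable
  S \ del = {in(p4,t3)}
  ∪ add   = {in(p4,t3), truck_at(t3,hub)}

== RESULT ==
["in(p4,t3)", "truck_at(t3,hub)"]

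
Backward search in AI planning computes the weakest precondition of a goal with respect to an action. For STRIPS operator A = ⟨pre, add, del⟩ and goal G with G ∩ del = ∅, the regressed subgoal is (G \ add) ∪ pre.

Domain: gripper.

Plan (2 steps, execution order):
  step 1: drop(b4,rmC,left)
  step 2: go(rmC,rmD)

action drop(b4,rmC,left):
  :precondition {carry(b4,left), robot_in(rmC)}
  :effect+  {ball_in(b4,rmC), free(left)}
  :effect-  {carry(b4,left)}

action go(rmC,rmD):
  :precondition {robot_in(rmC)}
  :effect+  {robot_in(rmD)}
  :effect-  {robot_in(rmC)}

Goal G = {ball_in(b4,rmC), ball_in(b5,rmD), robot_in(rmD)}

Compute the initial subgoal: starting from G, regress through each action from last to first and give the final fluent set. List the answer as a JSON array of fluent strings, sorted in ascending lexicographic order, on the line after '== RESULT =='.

Regress step by step:
  through step 2 (go(rmC,rmD)): drop {robot_in(rmD)}, keep {ball_in(b4,rmC), ball_in(b5,rmD)}, require {robot_in(rmC)}
    → {ball_in(b4,rmC), ball_in(b5,rmD), robot_in(rmC)}
  through step 1 (drop(b4,rmC,left)): drop {ball_in(b4,rmC)}, keep {ball_in(b5,rmD), robot_in(rmC)}, require {carry(b4,left), robot_in(rmC)}
    → {ball_in(b5,rmD), carry(b4,left), robot_in(rmC)}

== RESULT ==
["ball_in(b5,rmD)", "carry(b4,left)", "robot_in(rmC)"]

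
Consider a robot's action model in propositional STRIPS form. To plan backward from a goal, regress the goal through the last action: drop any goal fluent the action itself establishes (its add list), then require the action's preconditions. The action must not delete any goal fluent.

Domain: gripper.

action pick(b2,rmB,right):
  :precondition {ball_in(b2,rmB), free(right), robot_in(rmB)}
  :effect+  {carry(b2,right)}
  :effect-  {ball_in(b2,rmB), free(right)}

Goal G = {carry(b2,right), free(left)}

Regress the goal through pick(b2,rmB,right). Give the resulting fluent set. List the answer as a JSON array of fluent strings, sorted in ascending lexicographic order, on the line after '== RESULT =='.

Regress:
  G ∩ del = {}  (empty — regression defined)
  G \ add = {carry(b2,right), free(left)} \ {carry(b2,right)} = {free(left)}
  ∪ pre   = {free(left)} ∪ {ball_in(b2,rmB), free(right), robot_in(rmB)}
          = {ball_in(b2,rmB), free(left), free(right), robot_in(rmB)}

== RESULT ==
["ball_in(b2,rmB)", "free(left)", "free(right)", "robot_in(rmB)"]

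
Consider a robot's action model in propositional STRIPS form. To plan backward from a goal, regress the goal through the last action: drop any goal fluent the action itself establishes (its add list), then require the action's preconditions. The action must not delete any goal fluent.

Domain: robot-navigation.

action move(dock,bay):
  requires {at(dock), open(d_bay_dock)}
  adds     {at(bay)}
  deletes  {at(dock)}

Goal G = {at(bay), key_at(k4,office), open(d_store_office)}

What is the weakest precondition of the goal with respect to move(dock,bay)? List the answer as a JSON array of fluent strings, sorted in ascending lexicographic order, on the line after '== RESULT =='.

Compute (G \ add) ∪ pre:
  G ∩ del = {}  (empty — regression defined)
  G \ add = {at(bay), key_at(k4,office), open(d_store_office)} \ {at(bay)} = {key_at(k4,office), open(d_store_office)}
  ∪ pre   = {key_at(k4,office), open(d_store_office)} ∪ {at(dock), open(d_bay_dock)}
          = {at(dock), key_at(k4,office), open(d_bay_dock), open(d_store_office)}

== RESULT ==
["at(dock)", "key_at(k4,office)", "open(d_bay_dock)", "open(d_store_office)"]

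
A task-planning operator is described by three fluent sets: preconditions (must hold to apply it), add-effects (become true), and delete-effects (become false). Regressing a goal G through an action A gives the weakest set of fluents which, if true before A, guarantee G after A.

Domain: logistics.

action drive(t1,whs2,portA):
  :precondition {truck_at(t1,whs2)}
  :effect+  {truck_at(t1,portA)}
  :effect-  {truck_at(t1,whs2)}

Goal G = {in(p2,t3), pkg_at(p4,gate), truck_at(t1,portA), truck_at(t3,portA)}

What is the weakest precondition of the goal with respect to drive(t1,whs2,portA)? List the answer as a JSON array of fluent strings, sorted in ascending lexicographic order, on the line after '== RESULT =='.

Compute (G \ add) ∪ pre:
  G ∩ del = {}  (empty — regression defined)
  G \ add = {in(p2,t3), pkg_at(p4,gate), truck_at(t1,portA), truck_at(t3,portA)} \ {truck_at(t1,portA)} = {in(p2,t3), pkg_at(p4,gate), truck_at(t3,portA)}
  ∪ pre   = {in(p2,t3), pkg_at(p4,gate), truck_at(t3,portA)} ∪ {truck_at(t1,whs2)}
          = {in(p2,t3), pkg_at(p4,gate), truck_at(t1,whs2), truck_at(t3,portA)}

== RESULT ==
["in(p2,t3)", "pkg_at(p4,gate)", "truck_at(t1,whs2)", "truck_at(t3,portA)"]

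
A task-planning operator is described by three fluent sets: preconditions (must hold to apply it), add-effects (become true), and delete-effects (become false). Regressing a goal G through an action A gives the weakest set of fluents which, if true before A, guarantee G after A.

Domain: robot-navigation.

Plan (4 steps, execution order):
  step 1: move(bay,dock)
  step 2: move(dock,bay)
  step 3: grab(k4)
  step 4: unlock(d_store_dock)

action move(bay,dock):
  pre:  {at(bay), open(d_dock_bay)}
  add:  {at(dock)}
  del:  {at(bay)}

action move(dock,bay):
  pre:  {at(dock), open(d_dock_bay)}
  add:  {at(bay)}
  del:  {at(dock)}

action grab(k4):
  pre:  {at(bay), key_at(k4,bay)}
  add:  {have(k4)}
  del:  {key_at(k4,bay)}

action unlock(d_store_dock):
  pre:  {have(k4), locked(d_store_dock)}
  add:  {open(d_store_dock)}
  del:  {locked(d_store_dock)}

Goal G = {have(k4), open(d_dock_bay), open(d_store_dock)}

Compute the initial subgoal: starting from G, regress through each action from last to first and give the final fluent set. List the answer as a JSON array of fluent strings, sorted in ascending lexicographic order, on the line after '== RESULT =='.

Work backward from the goal:
  through step 4 (unlock(d_store_dock)): drop {open(d_store_dock)}, keep {have(k4), open(d_dock_bay)}, require {have(k4), locked(d_store_dock)}
    → {have(k4), locked(d_store_dock), open(d_dock_bay)}
  through step 3 (grab(k4)): drop {have(k4)}, keep {locked(d_store_dock), open(d_dock_bay)}, require {at(bay), key_at(k4,bay)}
    → {at(bay), key_at(k4,bay), locked(d_store_dock), open(d_dock_bay)}
  through step 2 (move(dock,bay)): drop {at(bay)}, keep {key_at(k4,bay), locked(d_store_dock), open(d_dock_bay)}, require {at(dock), open(d_dock_bay)}
    → {at(dock), key_at(k4,bay), locked(d_store_dock), open(d_dock_bay)}
  through step 1 (move(bay,dock)): drop {at(dock)}, keep {key_at(k4,bay), locked(d_store_dock), open(d_dock_bay)}, require {at(bay), open(d_dock_bay)}
    → {at(bay), key_at(k4,bay), locked(d_store_dock), open(d_dock_bay)}

== RESULT ==
["at(bay)", "key_at(k4,bay)", "locked(d_store_dock)", "open(d_dock_bay)"]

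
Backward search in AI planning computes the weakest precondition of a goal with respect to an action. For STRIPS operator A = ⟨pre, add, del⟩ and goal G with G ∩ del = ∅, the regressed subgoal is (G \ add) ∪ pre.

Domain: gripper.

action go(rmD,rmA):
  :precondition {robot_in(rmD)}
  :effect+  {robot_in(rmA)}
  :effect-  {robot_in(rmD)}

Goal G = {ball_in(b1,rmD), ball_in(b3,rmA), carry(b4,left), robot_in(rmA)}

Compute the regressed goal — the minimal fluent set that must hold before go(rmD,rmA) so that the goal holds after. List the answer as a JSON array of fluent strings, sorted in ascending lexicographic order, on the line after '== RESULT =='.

Compute (G \ add) ∪ pre:
  G ∩ del = {}  (empty — regression defined)
  G \ add = {ball_in(b1,rmD), ball_in(b3,rmA), carry(b4,left), robot_in(rmA)} \ {robot_in(rmA)} = {ball_in(b1,rmD), ball_in(b3,rmA), carry(b4,left)}
  ∪ pre   = {ball_in(b1,rmD), ball_in(b3,rmA), carry(b4,left)} ∪ {robot_in(rmD)}
          = {ball_in(b1,rmD), ball_in(b3,rmA), carry(b4,left), robot_in(rmD)}

== RESULT ==
["ball_in(b1,rmD)", "ball_in(b3,rmA)", "carry(b4,left)", "robot_in(rmD)"]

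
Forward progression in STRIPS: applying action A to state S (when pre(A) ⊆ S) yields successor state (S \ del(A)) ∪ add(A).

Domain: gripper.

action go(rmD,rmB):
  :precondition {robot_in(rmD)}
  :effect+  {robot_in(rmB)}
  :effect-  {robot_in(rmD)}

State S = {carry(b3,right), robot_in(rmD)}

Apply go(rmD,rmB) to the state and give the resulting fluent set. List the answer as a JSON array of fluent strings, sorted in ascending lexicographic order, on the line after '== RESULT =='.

Progress:
  pre ⊆ S: {robot_in(rmD)} ⊆ S  — applicable
  S \ del = {carry(b3,right)}
  ∪ add   = {carry(b3,right), robot_in(rmB)}

== RESULT ==
["carry(b3,right)", "robot_in(rmB)"]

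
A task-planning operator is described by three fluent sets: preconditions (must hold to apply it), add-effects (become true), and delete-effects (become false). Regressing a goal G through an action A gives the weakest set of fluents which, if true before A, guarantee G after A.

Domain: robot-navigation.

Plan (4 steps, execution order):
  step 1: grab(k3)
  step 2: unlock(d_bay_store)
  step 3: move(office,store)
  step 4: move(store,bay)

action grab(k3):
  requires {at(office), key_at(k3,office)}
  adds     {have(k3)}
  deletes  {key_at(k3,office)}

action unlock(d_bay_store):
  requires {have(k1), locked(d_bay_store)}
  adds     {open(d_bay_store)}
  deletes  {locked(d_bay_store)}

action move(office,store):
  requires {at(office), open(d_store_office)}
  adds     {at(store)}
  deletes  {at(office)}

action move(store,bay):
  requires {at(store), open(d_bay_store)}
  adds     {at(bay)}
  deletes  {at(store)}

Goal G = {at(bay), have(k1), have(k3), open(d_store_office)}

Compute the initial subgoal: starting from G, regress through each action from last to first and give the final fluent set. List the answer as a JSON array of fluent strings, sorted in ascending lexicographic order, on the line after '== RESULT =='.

Work backward from the goal:
  through step 4 (move(store,bay)): drop {at(bay)}, keep {have(k1), have(k3), open(d_store_office)}, require {at(store), open(d_bay_store)}
    → {at(store), have(k1), have(k3), open(d_bay_store), open(d_store_office)}
  through step 3 (move(office,store)): drop {at(store)}, keep {have(k1), have(k3), open(d_bay_store), open(d_store_office)}, require {at(office), open(d_store_office)}
    → {at(office), have(k1), have(k3), open(d_bay_store), open(d_store_office)}
  through step 2 (unlock(d_bay_store)): drop {open(d_bay_store)}, keep {at(office), have(k1), have(k3), open(d_store_office)}, require {have(k1), locked(d_bay_store)}
    → {at(office), have(k1), have(k3), locked(d_bay_store), open(d_store_office)}
  through step 1 (grab(k3)): drop {have(k3)}, keep {at(office), have(k1), locked(d_bay_store), open(d_store_office)}, require {at(office), key_at(k3,office)}
    → {at(office), have(k1), key_at(k3,office), locked(d_bay_store), open(d_store_office)}

== RESULT ==
["at(office)", "have(k1)", "key_at(k3,office)", "locked(d_bay_store)", "open(d_store_office)"]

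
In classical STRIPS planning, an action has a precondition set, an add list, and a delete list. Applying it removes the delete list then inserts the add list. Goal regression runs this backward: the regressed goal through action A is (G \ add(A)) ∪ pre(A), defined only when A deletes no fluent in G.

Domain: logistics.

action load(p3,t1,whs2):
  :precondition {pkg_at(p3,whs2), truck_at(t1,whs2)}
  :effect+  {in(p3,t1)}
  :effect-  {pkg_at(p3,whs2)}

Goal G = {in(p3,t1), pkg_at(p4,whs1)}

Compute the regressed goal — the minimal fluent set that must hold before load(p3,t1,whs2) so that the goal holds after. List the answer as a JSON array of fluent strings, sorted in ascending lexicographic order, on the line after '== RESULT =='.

Regress:
  G ∩ del = {}  (empty — regression defined)
  G \ add = {in(p3,t1), pkg_at(p4,whs1)} \ {in(p3,t1)} = {pkg_at(p4,whs1)}
  ∪ pre   = {pkg_at(p4,whs1)} ∪ {pkg_at(p3,whs2), truck_at(t1,whs2)}
          = {pkg_at(p3,whs2), pkg_at(p4,whs1), truck_at(t1,whs2)}

== RESULT ==
["pkg_at(p3,whs2)", "pkg_at(p4,whs1)", "truck_at(t1,whs2)"]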